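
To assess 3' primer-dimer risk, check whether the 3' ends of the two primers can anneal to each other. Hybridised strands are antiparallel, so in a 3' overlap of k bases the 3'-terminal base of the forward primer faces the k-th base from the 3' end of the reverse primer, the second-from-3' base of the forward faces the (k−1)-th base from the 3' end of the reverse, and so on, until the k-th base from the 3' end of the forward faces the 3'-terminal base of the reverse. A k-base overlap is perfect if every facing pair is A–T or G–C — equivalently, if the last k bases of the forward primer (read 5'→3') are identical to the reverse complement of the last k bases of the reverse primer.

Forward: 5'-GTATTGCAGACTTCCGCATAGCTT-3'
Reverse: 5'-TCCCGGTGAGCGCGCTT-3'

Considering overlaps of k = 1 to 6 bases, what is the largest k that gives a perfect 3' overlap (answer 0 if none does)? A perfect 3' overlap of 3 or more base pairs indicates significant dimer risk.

Longest perfect overlap: 0 complementary base pairs; below the dimer-risk threshold (threshold 3).

Last 6 bases (5'→3') — forward …TAGCTT, reverse …GCGCTT.
Reverse complement of the reverse primer's last 6 bases: AAGCGC; its first k bases are the reverse complement of the reverse primer's last k bases, so a perfect k-base overlap needs the forward primer's last k bases to equal them.
Comparing (forward last k vs required): k=1: T vs A ✗; k=2: TT vs AA ✗; k=3: CTT vs AAG ✗; k=4: GCTT vs AAGC ✗; k=5: AGCTT vs AAGCG ✗; k=6: TAGCTT vs AAGCGC ✗.
No overlap length from 1 to 6 is perfect, so the longest perfect 3' overlap is 0.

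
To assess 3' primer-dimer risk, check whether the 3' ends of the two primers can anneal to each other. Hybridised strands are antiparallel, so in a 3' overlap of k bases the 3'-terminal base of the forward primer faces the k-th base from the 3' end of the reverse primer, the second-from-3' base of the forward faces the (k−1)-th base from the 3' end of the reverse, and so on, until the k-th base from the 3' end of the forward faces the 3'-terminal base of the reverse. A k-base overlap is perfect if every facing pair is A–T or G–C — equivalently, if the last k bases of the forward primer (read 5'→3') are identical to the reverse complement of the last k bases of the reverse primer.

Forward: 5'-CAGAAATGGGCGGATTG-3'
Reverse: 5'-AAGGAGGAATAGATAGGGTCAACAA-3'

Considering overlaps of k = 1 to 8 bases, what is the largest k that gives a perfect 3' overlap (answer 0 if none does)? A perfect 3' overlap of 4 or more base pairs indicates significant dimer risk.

Last 8 bases (5'→3') — forward …GCGGATTG, reverse …GTCAACAA.
Reverse complement of the reverse primer's last 8 bases: TTGTTGAC; its first k bases are the reverse complement of the reverse primer's last k bases, so a perfect k-base overlap needs the forward primer's last k bases to equal them.
Comparing (forward last k vs required): k=1: G vs T ✗; k=2: TG vs TT ✗; k=3: TTG vs TTG ✓; k=4: ATTG vs TTGT ✗; k=5: GATTG vs TTGTT ✗; k=6: GGATTG vs TTGTTG ✗; k=7: CGGATTG vs TTGTTGA ✗; k=8: GCGGATTG vs TTGTTGAC ✗.
Only k = 3 is perfect, so the longest perfect 3' overlap is 3.

Longest perfect overlap: 3 complementary base pairs; below the dimer-risk threshold (threshold 4).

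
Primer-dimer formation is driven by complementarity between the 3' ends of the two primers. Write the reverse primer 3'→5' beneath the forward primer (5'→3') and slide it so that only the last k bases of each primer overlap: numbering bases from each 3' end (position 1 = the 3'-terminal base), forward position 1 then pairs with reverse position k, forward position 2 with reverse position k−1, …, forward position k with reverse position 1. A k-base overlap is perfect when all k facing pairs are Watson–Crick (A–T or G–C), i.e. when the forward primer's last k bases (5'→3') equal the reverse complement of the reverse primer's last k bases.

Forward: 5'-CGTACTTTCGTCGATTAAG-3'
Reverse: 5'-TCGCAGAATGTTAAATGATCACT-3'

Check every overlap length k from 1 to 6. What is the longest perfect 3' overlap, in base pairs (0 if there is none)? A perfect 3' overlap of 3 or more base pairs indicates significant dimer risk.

Last 6 bases (5'→3') — forward …ATTAAG, reverse …ATCACT.
Reverse complement of the reverse primer's last 6 bases: AGTGAT; its first k bases are the reverse complement of the reverse primer's last k bases, so a perfect k-base overlap needs the forward primer's last k bases to equal them.
Comparing (forward last k vs required): k=1: G vs A ✗; k=2: AG vs AG ✓; k=3: AAG vs AGT ✗; k=4: TAAG vs AGTG ✗; k=5: TTAAG vs AGTGA ✗; k=6: ATTAAG vs AGTGAT ✗.
Only k = 2 is perfect, so the longest perfect 3' overlap is 2.

Longest perfect overlap: 2 complementary base pairs; below the dimer-risk threshold (threshold 3).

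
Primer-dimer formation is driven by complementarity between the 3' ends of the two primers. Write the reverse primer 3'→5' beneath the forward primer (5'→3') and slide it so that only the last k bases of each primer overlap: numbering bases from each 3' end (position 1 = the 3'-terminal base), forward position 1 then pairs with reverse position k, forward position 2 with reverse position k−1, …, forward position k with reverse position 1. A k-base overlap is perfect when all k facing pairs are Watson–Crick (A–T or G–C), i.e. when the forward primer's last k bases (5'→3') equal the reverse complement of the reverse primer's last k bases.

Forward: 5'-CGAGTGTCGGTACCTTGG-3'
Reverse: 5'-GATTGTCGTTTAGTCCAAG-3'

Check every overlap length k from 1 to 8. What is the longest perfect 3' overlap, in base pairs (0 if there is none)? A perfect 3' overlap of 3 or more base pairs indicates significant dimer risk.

Longest perfect overlap: 5 complementary base pairs; significant dimer risk (threshold 3).

Last 8 bases (5'→3') — forward …TACCTTGG, reverse …AGTCCAAG.
Reverse complement of the reverse primer's last 8 bases: CTTGGACT; its first k bases are the reverse complement of the reverse primer's last k bases, so a perfect k-base overlap needs the forward primer's last k bases to equal them.
Comparing (forward last k vs required): k=1: G vs C ✗; k=2: GG vs CT ✗; k=3: TGG vs CTT ✗; k=4: TTGG vs CTTG ✗; k=5: CTTGG vs CTTGG ✓; k=6: CCTTGG vs CTTGGA ✗; k=7: ACCTTGG vs CTTGGAC ✗; k=8: TACCTTGG vs CTTGGACT ✗.
Only k = 5 is perfect, so the longest perfect 3' overlap is 5.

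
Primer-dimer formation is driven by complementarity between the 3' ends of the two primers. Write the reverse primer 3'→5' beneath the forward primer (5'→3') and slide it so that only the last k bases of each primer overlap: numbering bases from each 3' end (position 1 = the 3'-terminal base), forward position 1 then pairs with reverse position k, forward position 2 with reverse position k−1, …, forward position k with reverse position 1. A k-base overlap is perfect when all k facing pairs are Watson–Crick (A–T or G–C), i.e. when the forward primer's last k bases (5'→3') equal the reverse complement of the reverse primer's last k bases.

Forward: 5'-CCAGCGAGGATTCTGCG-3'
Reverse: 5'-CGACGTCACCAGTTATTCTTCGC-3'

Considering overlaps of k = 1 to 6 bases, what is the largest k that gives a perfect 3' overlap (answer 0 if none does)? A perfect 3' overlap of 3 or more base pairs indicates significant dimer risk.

Longest perfect overlap: 3 complementary base pairs; significant dimer risk (threshold 3).

Last 6 bases (5'→3') — forward …TCTGCG, reverse …CTTCGC.
Reverse complement of the reverse primer's last 6 bases: GCGAAG; its first k bases are the reverse complement of the reverse primer's last k bases, so a perfect k-base overlap needs the forward primer's last k bases to equal them.
Comparing (forward last k vs required): k=1: G vs G ✓; k=2: CG vs GC ✗; k=3: GCG vs GCG ✓; k=4: TGCG vs GCGA ✗; k=5: CTGCG vs GCGAA ✗; k=6: TCTGCG vs GCGAAG ✗.
Perfect overlaps at k = 1, 3; the largest is 3.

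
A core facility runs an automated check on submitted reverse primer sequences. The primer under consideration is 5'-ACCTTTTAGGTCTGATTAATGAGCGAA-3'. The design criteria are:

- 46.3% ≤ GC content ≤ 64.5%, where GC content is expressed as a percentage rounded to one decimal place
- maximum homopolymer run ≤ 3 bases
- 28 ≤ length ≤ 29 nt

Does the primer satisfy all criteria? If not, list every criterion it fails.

Base counts: A=8, T=9, G=6, C=4 (length 27).
GC content: GC 10/27 = 37.0%, outside 46.3–64.5% ✗
homopolymer run: longest run = 4, exceeds 3 ✗
length: length 27, outside 28–29 ✗

Fails: GC content, homopolymer run, length.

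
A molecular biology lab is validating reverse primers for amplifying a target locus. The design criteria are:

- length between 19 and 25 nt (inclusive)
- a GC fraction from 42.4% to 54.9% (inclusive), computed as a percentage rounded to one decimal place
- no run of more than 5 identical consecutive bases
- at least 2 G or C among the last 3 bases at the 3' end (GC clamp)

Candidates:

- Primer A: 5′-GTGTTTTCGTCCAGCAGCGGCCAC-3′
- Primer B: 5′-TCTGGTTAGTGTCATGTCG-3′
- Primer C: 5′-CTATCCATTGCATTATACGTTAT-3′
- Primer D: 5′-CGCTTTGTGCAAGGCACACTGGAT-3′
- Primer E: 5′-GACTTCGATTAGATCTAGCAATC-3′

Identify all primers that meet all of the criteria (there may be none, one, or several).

Primer A (24 nt, A=3 T=6 G=7 C=8): length 24 ✓; GC 15/24 = 62.5%, outside 42.4–54.9% ✗; longest run = 4 ✓; 3' end CAC has 2 G/C ✓ — fails.
Primer B (19 nt, A=2 T=8 G=6 C=3): length 19 ✓; GC 9/19 = 47.4% ✓; longest run = 2 ✓; 3' end TCG has 2 G/C ✓ — passes.
Primer C (23 nt, A=6 T=10 G=2 C=5): length 23 ✓; GC 7/23 = 30.4%, outside 42.4–54.9% ✗; longest run = 2 ✓; 3' end TAT has 0 G/C, need ≥2 ✗ — fails.
Primer D (24 nt, A=5 T=6 G=7 C=6): length 24 ✓; GC 13/24 = 54.2% ✓; longest run = 3 ✓; 3' end GAT has 1 G/C, need ≥2 ✗ — fails.
Primer E (23 nt, A=7 T=7 G=4 C=5): length 23 ✓; GC 9/23 = 39.1%, outside 42.4–54.9% ✗; longest run = 2 ✓; 3' end ATC has 1 G/C, need ≥2 ✗ — fails.

Primer B only.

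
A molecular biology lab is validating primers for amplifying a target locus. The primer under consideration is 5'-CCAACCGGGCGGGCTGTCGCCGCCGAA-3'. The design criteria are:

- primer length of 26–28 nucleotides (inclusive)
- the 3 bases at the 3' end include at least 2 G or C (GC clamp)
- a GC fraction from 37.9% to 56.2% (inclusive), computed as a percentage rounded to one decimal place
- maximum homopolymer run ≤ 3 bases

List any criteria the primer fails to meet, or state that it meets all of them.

Base counts: A=4, T=2, G=10, C=11 (length 27).
length: length 27 ✓
GC clamp: 3' end GAA has 1 G/C, need ≥2 ✗
GC content: GC 21/27 = 77.8%, outside 37.9–56.2% ✗
homopolymer run: longest run = 3 ✓

Fails: GC clamp, GC content.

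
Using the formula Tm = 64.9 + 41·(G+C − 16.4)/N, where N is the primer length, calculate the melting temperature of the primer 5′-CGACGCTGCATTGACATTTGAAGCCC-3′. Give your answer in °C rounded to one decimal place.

61.1°C

Base counts: A=6, T=6, G=6, C=8; G+C = 14, N = 26.
Tm = 64.9 + 41·(14 − 16.4)/26 = 64.9 + -98.40/26 = 61.1°C.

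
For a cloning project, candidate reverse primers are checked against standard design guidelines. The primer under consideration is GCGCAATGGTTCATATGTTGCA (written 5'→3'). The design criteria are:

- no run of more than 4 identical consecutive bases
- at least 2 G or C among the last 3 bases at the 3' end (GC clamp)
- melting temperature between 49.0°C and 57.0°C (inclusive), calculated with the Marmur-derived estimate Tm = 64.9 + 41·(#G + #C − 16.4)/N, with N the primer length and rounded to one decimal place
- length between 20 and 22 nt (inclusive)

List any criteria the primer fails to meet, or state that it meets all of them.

Meets all criteria.

Base counts: A=5, T=7, G=6, C=4 (length 22).
homopolymer run: longest run = 2 ✓
GC clamp: 3' end GCA has 2 G/C ✓
Tm: Tm = 64.9 + 41·(10 − 16.4)/22 = 53.0°C ✓
length: length 22 ✓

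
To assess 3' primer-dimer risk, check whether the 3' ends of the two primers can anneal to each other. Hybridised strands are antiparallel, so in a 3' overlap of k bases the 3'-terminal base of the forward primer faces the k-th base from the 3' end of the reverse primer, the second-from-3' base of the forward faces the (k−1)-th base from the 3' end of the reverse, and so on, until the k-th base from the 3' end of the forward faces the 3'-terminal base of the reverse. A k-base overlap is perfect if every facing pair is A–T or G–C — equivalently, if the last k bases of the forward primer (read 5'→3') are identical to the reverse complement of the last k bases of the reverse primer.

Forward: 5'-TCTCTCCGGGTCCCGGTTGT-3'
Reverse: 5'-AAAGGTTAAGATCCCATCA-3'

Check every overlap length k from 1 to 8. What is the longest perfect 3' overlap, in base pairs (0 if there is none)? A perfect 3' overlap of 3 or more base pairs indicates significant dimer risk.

Longest perfect overlap: 1 complementary base pair; below the dimer-risk threshold (threshold 3).

Last 8 bases (5'→3') — forward …CCGGTTGT, reverse …TCCCATCA.
Reverse complement of the reverse primer's last 8 bases: TGATGGGA; its first k bases are the reverse complement of the reverse primer's last k bases, so a perfect k-base overlap needs the forward primer's last k bases to equal them.
Comparing (forward last k vs required): k=1: T vs T ✓; k=2: GT vs TG ✗; k=3: TGT vs TGA ✗; k=4: TTGT vs TGAT ✗; k=5: GTTGT vs TGATG ✗; k=6: GGTTGT vs TGATGG ✗; k=7: CGGTTGT vs TGATGGG ✗; k=8: CCGGTTGT vs TGATGGGA ✗.
Only k = 1 is perfect, so the longest perfect 3' overlap is 1.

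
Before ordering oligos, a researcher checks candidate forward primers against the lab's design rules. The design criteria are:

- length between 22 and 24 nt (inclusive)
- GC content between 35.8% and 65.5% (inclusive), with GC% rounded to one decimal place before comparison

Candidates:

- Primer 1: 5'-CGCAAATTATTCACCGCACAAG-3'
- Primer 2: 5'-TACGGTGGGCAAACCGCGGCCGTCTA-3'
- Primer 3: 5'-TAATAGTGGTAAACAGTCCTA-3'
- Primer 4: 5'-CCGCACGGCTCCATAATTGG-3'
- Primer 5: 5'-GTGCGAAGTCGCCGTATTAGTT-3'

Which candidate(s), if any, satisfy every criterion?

Primer 1 and Primer 5.

Primer 1 (22 nt, A=8 T=4 G=3 C=7): length 22 ✓; GC 10/22 = 45.5% ✓ — passes.
Primer 2 (26 nt, A=5 T=4 G=9 C=8): length 26, outside 22–24 ✗; GC 17/26 = 65.4% ✓ — fails.
Primer 3 (21 nt, A=8 T=6 G=4 C=3): length 21, outside 22–24 ✗; GC 7/21 = 33.3%, outside 35.8–65.5% ✗ — fails.
Primer 4 (20 nt, A=4 T=4 G=5 C=7): length 20, outside 22–24 ✗; GC 12/20 = 60.0% ✓ — fails.
Primer 5 (22 nt, A=4 T=7 G=7 C=4): length 22 ✓; GC 11/22 = 50.0% ✓ — passes.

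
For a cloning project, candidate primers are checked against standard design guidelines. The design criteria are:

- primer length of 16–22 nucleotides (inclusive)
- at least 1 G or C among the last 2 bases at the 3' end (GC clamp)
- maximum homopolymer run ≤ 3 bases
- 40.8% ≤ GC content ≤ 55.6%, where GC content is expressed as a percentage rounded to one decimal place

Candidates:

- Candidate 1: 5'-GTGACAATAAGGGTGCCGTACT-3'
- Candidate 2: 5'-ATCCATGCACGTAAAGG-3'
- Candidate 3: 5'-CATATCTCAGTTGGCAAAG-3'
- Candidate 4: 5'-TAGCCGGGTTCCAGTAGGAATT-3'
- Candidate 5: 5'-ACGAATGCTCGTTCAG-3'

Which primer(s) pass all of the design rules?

Candidate 1, Candidate 2, Candidate 3 and Candidate 5.

Candidate 1 (22 nt, A=6 T=5 G=7 C=4): length 22 ✓; 3' end CT has 1 G/C ✓; longest run = 3 ✓; GC 11/22 = 50.0% ✓ — passes.
Candidate 2 (17 nt, A=6 T=3 G=4 C=4): length 17 ✓; 3' end GG has 2 G/C ✓; longest run = 3 ✓; GC 8/17 = 47.1% ✓ — passes.
Candidate 3 (19 nt, A=6 T=5 G=4 C=4): length 19 ✓; 3' end AG has 1 G/C ✓; longest run = 3 ✓; GC 8/19 = 42.1% ✓ — passes.
Candidate 4 (22 nt, A=5 T=6 G=7 C=4): length 22 ✓; 3' end TT has 0 G/C, need ≥1 ✗; longest run = 3 ✓; GC 11/22 = 50.0% ✓ — fails.
Candidate 5 (16 nt, A=4 T=4 G=4 C=4): length 16 ✓; 3' end AG has 1 G/C ✓; longest run = 2 ✓; GC 8/16 = 50.0% ✓ — passes.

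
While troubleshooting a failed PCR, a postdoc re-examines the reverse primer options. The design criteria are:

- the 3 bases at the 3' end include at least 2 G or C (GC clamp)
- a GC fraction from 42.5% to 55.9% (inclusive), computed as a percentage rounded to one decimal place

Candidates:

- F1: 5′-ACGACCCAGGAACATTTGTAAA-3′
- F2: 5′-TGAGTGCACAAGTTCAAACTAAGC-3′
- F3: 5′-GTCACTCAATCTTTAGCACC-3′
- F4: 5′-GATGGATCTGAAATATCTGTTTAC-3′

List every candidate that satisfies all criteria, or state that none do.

F1 (22 nt, A=9 T=4 G=4 C=5): 3' end AAA has 0 G/C, need ≥2 ✗; GC 9/22 = 40.9%, outside 42.5–55.9% ✗ — fails.
F2 (24 nt, A=9 T=5 G=5 C=5): 3' end AGC has 2 G/C ✓; GC 10/24 = 41.7%, outside 42.5–55.9% ✗ — fails.
F3 (20 nt, A=5 T=6 G=2 C=7): 3' end ACC has 2 G/C ✓; GC 9/20 = 45.0% ✓ — passes.
F4 (24 nt, A=7 T=9 G=5 C=3): 3' end TAC has 1 G/C, need ≥2 ✗; GC 8/24 = 33.3%, outside 42.5–55.9% ✗ — fails.

F3 only.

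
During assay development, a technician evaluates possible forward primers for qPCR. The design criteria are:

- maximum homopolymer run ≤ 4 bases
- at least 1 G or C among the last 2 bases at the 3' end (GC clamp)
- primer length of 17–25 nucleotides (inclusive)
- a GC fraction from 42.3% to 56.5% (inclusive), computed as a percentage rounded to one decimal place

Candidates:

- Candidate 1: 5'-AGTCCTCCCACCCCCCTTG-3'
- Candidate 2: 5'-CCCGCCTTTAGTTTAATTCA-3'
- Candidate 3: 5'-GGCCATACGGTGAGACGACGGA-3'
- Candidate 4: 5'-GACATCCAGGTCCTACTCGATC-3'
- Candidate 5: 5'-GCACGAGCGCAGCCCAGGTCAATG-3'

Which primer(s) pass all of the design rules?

Candidate 4 only.

Candidate 1 (19 nt, A=2 T=4 G=2 C=11): longest run = 6, exceeds 4 ✗; 3' end TG has 1 G/C ✓; length 19 ✓; GC 13/19 = 68.4%, outside 42.3–56.5% ✗ — fails.
Candidate 2 (20 nt, A=4 T=8 G=2 C=6): longest run = 3 ✓; 3' end CA has 1 G/C ✓; length 20 ✓; GC 8/20 = 40.0%, outside 42.3–56.5% ✗ — fails.
Candidate 3 (22 nt, A=6 T=2 G=9 C=5): longest run = 2 ✓; 3' end GA has 1 G/C ✓; length 22 ✓; GC 14/22 = 63.6%, outside 42.3–56.5% ✗ — fails.
Candidate 4 (22 nt, A=5 T=5 G=4 C=8): longest run = 2 ✓; 3' end TC has 1 G/C ✓; length 22 ✓; GC 12/22 = 54.5% ✓ — passes.
Candidate 5 (24 nt, A=6 T=2 G=8 C=8): longest run = 3 ✓; 3' end TG has 1 G/C ✓; length 24 ✓; GC 16/24 = 66.7%, outside 42.3–56.5% ✗ — fails.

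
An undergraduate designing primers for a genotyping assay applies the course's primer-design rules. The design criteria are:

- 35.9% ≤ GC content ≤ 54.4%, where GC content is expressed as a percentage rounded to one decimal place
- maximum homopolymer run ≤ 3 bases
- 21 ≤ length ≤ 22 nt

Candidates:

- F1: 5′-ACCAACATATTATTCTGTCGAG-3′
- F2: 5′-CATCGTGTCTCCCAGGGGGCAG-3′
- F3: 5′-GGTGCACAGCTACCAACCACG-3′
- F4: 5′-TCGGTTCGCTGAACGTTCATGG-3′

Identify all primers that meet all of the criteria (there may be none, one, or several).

F1 (22 nt, A=7 T=7 G=3 C=5): GC 8/22 = 36.4% ✓; longest run = 2 ✓; length 22 ✓ — passes.
F2 (22 nt, A=3 T=4 G=8 C=7): GC 15/22 = 68.2%, outside 35.9–54.4% ✗; longest run = 5, exceeds 3 ✗; length 22 ✓ — fails.
F3 (21 nt, A=6 T=2 G=5 C=8): GC 13/21 = 61.9%, outside 35.9–54.4% ✗; longest run = 2 ✓; length 21 ✓ — fails.
F4 (22 nt, A=3 T=7 G=7 C=5): GC 12/22 = 54.5%, outside 35.9–54.4% ✗; longest run = 2 ✓; length 22 ✓ — fails.

F1 only.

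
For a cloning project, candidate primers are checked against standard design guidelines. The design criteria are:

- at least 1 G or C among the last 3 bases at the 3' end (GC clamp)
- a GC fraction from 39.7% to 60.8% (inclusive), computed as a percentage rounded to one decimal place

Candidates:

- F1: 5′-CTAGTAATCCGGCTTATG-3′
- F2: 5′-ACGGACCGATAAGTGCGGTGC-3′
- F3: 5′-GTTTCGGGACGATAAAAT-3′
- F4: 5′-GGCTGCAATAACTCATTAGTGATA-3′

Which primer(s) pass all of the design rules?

F1 only.

F1 (18 nt, A=4 T=6 G=4 C=4): 3' end ATG has 1 G/C ✓; GC 8/18 = 44.4% ✓ — passes.
F2 (21 nt, A=5 T=3 G=8 C=5): 3' end TGC has 2 G/C ✓; GC 13/21 = 61.9%, outside 39.7–60.8% ✗ — fails.
F3 (18 nt, A=6 T=5 G=5 C=2): 3' end AAT has 0 G/C, need ≥1 ✗; GC 7/18 = 38.9%, outside 39.7–60.8% ✗ — fails.
F4 (24 nt, A=8 T=7 G=5 C=4): 3' end ATA has 0 G/C, need ≥1 ✗; GC 9/24 = 37.5%, outside 39.7–60.8% ✗ — fails.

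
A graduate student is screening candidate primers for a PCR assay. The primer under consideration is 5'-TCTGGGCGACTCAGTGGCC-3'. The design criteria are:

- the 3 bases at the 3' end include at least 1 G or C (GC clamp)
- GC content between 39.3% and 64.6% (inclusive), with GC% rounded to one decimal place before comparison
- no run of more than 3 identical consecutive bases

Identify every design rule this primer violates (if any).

Base counts: A=2, T=4, G=7, C=6 (length 19).
GC clamp: 3' end GCC has 3 G/C ✓
GC content: GC 13/19 = 68.4%, outside 39.3–64.6% ✗
homopolymer run: longest run = 3 ✓

Fails: GC content.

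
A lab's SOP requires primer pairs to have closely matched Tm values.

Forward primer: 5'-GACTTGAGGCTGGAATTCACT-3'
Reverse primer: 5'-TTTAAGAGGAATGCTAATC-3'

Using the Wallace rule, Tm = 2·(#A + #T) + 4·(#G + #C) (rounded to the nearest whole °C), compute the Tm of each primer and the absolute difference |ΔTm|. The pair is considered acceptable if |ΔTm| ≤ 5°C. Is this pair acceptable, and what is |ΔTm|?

Forward: A=5 T=6 G=6 C=4 → Tm = 2·11 + 4·10 = 62°C.
Reverse: A=7 T=6 G=4 C=2 → Tm = 2·13 + 4·6 = 50°C.
|ΔTm| = |62 − 50| = 12°C, > 5°C.

|ΔTm| = 12°C; the pair is not acceptable.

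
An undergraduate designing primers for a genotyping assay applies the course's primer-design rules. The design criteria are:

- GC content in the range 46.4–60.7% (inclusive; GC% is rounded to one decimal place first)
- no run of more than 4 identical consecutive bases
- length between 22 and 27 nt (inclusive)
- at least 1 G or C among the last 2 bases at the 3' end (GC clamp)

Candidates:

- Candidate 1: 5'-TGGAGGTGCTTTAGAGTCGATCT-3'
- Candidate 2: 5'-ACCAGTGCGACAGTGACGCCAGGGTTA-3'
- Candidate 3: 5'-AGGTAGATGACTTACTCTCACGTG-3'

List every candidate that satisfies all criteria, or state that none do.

Candidate 1 (23 nt, A=4 T=8 G=8 C=3): GC 11/23 = 47.8% ✓; longest run = 3 ✓; length 23 ✓; 3' end CT has 1 G/C ✓ — passes.
Candidate 2 (27 nt, A=7 T=4 G=9 C=7): GC 16/27 = 59.3% ✓; longest run = 3 ✓; length 27 ✓; 3' end TA has 0 G/C, need ≥1 ✗ — fails.
Candidate 3 (24 nt, A=6 T=7 G=6 C=5): GC 11/24 = 45.8%, outside 46.4–60.7% ✗; longest run = 2 ✓; length 24 ✓; 3' end TG has 1 G/C ✓ — fails.

Candidate 1 only.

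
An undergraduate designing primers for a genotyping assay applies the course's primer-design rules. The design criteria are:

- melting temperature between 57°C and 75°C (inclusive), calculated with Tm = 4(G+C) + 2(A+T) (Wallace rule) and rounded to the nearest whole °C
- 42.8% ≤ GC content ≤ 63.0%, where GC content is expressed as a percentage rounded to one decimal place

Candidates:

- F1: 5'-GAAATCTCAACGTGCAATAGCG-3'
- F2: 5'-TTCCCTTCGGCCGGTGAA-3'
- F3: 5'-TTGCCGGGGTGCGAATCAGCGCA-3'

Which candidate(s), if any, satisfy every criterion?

F1 (22 nt, A=8 T=4 G=5 C=5): Tm = 2·12 + 4·10 = 64°C ✓; GC 10/22 = 45.5% ✓ — passes.
F2 (18 nt, A=2 T=5 G=5 C=6): Tm = 2·7 + 4·11 = 58°C ✓; GC 11/18 = 61.1% ✓ — passes.
F3 (23 nt, A=4 T=4 G=9 C=6): Tm = 2·8 + 4·15 = 76°C, outside 57–75°C ✗; GC 15/23 = 65.2%, outside 42.8–63.0% ✗ — fails.

F1 and F2.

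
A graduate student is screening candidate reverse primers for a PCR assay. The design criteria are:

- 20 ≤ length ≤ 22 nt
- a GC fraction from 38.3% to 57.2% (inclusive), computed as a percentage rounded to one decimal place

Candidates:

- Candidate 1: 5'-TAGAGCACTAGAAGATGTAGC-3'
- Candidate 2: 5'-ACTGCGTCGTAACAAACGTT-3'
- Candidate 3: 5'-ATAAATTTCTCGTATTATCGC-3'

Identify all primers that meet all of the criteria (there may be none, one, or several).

Candidate 1 (21 nt, A=8 T=4 G=6 C=3): length 21 ✓; GC 9/21 = 42.9% ✓ — passes.
Candidate 2 (20 nt, A=6 T=5 G=4 C=5): length 20 ✓; GC 9/20 = 45.0% ✓ — passes.
Candidate 3 (21 nt, A=6 T=9 G=2 C=4): length 21 ✓; GC 6/21 = 28.6%, outside 38.3–57.2% ✗ — fails.

Candidate 1 and Candidate 2.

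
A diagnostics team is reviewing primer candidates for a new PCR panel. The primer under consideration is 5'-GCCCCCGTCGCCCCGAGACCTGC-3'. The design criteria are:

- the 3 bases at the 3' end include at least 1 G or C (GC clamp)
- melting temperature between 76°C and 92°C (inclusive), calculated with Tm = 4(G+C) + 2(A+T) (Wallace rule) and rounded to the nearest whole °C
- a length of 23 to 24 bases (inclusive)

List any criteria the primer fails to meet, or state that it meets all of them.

Meets all criteria.

Base counts: A=2, T=2, G=6, C=13 (length 23).
GC clamp: 3' end TGC has 2 G/C ✓
Tm: Tm = 2·4 + 4·19 = 84°C ✓
length: length 23 ✓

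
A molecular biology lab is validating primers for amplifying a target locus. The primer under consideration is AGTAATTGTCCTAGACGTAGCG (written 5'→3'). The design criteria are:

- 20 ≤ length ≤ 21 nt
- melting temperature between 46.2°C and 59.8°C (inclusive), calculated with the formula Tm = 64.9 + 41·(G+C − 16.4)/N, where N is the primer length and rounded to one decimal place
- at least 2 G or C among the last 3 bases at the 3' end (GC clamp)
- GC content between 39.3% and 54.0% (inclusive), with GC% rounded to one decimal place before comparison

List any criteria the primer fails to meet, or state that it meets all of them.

Base counts: A=6, T=6, G=6, C=4 (length 22).
length: length 22, outside 20–21 ✗
Tm: Tm = 64.9 + 41·(10 − 16.4)/22 = 53.0°C ✓
GC clamp: 3' end GCG has 3 G/C ✓
GC content: GC 10/22 = 45.5% ✓

Fails: length.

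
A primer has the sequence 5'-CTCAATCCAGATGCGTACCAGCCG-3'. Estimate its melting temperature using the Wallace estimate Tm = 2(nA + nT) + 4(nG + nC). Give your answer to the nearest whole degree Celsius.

76°C

Base counts: A=6, T=4, G=5, C=9 (length 24).
Tm = 2·(6+4) + 4·(5+9) = 2·10 + 4·14 = 20 + 56 = 76°C.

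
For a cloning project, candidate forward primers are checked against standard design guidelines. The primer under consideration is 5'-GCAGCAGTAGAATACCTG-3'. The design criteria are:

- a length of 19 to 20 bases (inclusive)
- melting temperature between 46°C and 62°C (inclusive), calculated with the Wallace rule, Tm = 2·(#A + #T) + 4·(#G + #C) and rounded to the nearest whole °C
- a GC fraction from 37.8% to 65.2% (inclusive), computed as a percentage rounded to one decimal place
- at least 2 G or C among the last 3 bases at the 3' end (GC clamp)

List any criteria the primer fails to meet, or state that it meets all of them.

Base counts: A=6, T=3, G=5, C=4 (length 18).
length: length 18, outside 19–20 ✗
Tm: Tm = 2·9 + 4·9 = 54°C ✓
GC content: GC 9/18 = 50.0% ✓
GC clamp: 3' end CTG has 2 G/C ✓

Fails: length.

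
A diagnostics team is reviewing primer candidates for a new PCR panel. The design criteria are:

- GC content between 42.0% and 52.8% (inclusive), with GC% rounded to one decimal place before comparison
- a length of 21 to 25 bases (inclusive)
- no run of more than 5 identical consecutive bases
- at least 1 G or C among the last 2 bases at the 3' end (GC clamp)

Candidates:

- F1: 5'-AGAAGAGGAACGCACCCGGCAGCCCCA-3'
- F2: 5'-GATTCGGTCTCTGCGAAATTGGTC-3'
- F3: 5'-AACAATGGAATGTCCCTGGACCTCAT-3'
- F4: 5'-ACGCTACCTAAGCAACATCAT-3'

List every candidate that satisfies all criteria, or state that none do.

F1 (27 nt, A=9 T=0 G=8 C=10): GC 18/27 = 66.7%, outside 42.0–52.8% ✗; length 27, outside 21–25 ✗; longest run = 4 ✓; 3' end CA has 1 G/C ✓ — fails.
F2 (24 nt, A=4 T=8 G=7 C=5): GC 12/24 = 50.0% ✓; length 24 ✓; longest run = 3 ✓; 3' end TC has 1 G/C ✓ — passes.
F3 (26 nt, A=8 T=6 G=5 C=7): GC 12/26 = 46.2% ✓; length 26, outside 21–25 ✗; longest run = 3 ✓; 3' end AT has 0 G/C, need ≥1 ✗ — fails.
F4 (21 nt, A=8 T=4 G=2 C=7): GC 9/21 = 42.9% ✓; length 21 ✓; longest run = 2 ✓; 3' end AT has 0 G/C, need ≥1 ✗ — fails.

F2 only.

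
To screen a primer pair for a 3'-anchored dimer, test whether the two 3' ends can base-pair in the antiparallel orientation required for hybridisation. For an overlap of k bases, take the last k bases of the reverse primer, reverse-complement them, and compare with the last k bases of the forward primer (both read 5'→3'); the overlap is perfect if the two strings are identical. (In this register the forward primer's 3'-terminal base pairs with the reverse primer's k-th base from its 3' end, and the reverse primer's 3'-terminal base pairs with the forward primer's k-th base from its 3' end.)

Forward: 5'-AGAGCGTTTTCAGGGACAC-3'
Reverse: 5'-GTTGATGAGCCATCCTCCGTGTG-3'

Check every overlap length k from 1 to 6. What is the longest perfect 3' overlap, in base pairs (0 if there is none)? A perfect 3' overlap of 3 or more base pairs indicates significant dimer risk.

Longest perfect overlap: 3 complementary base pairs; significant dimer risk (threshold 3).

Last 6 bases (5'→3') — forward …GGACAC, reverse …CGTGTG.
Reverse complement of the reverse primer's last 6 bases: CACACG; its first k bases are the reverse complement of the reverse primer's last k bases, so a perfect k-base overlap needs the forward primer's last k bases to equal them.
Comparing (forward last k vs required): k=1: C vs C ✓; k=2: AC vs CA ✗; k=3: CAC vs CAC ✓; k=4: ACAC vs CACA ✗; k=5: GACAC vs CACAC ✗; k=6: GGACAC vs CACACG ✗.
Perfect overlaps at k = 1, 3; the largest is 3.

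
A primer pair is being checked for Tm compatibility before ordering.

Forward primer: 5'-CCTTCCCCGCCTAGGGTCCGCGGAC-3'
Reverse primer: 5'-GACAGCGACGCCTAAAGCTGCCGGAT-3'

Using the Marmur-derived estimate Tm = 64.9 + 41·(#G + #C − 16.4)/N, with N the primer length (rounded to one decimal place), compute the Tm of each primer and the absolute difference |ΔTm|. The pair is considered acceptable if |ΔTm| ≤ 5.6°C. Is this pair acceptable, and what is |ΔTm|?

Forward: G+C = 19, N = 25 → Tm = 64.9 + 41·(19 − 16.4)/25 = 69.2°C.
Reverse: G+C = 16, N = 26 → Tm = 64.9 + 41·(16 − 16.4)/26 = 64.3°C.
|ΔTm| = |69.2 − 64.3| = 4.9°C, ≤ 5.6°C.

|ΔTm| = 4.9°C; the pair is acceptable.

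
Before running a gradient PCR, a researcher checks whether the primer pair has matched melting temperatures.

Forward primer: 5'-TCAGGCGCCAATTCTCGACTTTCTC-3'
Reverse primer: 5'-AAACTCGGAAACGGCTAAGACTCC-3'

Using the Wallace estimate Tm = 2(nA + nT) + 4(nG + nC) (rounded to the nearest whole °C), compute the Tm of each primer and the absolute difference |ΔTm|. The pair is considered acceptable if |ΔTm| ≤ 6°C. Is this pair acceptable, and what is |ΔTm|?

Forward: A=4 T=8 G=4 C=9 → Tm = 2·12 + 4·13 = 76°C.
Reverse: A=9 T=3 G=5 C=7 → Tm = 2·12 + 4·12 = 72°C.
|ΔTm| = |76 − 72| = 4°C, ≤ 6°C.

|ΔTm| = 4°C; the pair is acceptable.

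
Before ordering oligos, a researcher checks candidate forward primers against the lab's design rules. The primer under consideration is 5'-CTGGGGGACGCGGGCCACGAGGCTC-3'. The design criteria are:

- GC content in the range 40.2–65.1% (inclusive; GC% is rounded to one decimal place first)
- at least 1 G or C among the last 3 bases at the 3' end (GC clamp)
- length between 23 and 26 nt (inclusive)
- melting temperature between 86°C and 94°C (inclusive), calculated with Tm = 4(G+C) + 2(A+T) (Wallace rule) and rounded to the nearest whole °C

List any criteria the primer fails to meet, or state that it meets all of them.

Fails: GC content.

Base counts: A=3, T=2, G=12, C=8 (length 25).
GC content: GC 20/25 = 80.0%, outside 40.2–65.1% ✗
GC clamp: 3' end CTC has 2 G/C ✓
length: length 25 ✓
Tm: Tm = 2·5 + 4·20 = 90°C ✓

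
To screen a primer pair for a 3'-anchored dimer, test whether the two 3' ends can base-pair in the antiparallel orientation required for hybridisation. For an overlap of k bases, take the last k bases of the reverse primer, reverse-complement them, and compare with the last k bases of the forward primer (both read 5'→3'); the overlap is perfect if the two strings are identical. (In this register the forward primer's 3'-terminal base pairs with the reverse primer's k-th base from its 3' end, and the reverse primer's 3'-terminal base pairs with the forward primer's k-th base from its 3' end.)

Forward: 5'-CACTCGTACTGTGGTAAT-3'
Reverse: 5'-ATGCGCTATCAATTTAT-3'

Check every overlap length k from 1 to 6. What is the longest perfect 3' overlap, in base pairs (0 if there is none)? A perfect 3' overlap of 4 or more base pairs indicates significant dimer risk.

Last 6 bases (5'→3') — forward …GGTAAT, reverse …ATTTAT.
Reverse complement of the reverse primer's last 6 bases: ATAAAT; its first k bases are the reverse complement of the reverse primer's last k bases, so a perfect k-base overlap needs the forward primer's last k bases to equal them.
Comparing (forward last k vs required): k=1: T vs A ✗; k=2: AT vs AT ✓; k=3: AAT vs ATA ✗; k=4: TAAT vs ATAA ✗; k=5: GTAAT vs ATAAA ✗; k=6: GGTAAT vs ATAAAT ✗.
Only k = 2 is perfect, so the longest perfect 3' overlap is 2.

Longest perfect overlap: 2 complementary base pairs; below the dimer-risk threshold (threshold 4).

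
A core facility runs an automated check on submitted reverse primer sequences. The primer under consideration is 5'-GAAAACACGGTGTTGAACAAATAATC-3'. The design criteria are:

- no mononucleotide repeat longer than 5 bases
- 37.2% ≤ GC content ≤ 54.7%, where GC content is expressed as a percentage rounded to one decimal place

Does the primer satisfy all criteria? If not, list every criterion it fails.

Base counts: A=12, T=5, G=5, C=4 (length 26).
homopolymer run: longest run = 4 ✓
GC content: GC 9/26 = 34.6%, outside 37.2–54.7% ✗

Fails: GC content.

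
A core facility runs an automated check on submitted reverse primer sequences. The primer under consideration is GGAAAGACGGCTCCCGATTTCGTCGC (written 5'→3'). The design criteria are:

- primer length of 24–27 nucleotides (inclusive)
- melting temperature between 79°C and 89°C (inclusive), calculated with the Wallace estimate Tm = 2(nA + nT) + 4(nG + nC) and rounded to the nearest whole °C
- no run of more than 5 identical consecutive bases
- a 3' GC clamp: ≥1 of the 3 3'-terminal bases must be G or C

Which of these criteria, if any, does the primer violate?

Meets all criteria.

Base counts: A=5, T=5, G=8, C=8 (length 26).
length: length 26 ✓
Tm: Tm = 2·10 + 4·16 = 84°C ✓
homopolymer run: longest run = 3 ✓
GC clamp: 3' end CGC has 3 G/C ✓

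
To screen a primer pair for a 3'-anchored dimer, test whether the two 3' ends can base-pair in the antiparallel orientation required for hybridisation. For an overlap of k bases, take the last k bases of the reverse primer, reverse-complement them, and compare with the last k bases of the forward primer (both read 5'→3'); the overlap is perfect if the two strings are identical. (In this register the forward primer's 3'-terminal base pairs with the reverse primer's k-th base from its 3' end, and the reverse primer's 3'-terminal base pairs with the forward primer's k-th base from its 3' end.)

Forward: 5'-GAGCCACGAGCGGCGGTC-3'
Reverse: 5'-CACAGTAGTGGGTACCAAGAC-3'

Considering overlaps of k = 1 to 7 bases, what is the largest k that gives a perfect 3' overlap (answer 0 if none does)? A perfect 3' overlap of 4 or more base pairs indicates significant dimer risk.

Last 7 bases (5'→3') — forward …GGCGGTC, reverse …CCAAGAC.
Reverse complement of the reverse primer's last 7 bases: GTCTTGG; its first k bases are the reverse complement of the reverse primer's last k bases, so a perfect k-base overlap needs the forward primer's last k bases to equal them.
Comparing (forward last k vs required): k=1: C vs G ✗; k=2: TC vs GT ✗; k=3: GTC vs GTC ✓; k=4: GGTC vs GTCT ✗; k=5: CGGTC vs GTCTT ✗; k=6: GCGGTC vs GTCTTG ✗; k=7: GGCGGTC vs GTCTTGG ✗.
Only k = 3 is perfect, so the longest perfect 3' overlap is 3.

Longest perfect overlap: 3 complementary base pairs; below the dimer-risk threshold (threshold 4).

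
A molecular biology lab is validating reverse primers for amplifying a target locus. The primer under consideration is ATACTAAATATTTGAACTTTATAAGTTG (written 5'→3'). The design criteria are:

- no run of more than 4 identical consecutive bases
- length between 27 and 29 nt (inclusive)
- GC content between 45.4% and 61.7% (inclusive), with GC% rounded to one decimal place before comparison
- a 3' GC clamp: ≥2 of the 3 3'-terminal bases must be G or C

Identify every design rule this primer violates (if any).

Base counts: A=11, T=12, G=3, C=2 (length 28).
homopolymer run: longest run = 3 ✓
length: length 28 ✓
GC content: GC 5/28 = 17.9%, outside 45.4–61.7% ✗
GC clamp: 3' end TTG has 1 G/C, need ≥2 ✗

Fails: GC content, GC clamp.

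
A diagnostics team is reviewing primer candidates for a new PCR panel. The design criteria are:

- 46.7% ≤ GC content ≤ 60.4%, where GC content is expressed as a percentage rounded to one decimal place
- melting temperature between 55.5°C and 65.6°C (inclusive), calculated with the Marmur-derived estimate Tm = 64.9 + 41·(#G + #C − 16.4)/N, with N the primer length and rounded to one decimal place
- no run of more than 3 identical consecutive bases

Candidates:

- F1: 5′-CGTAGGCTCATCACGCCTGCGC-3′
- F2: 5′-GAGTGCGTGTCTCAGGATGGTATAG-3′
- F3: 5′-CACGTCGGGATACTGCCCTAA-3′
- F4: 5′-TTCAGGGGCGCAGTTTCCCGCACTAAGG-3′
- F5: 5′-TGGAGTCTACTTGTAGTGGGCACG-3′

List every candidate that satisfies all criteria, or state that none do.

F2, F3 and F5.

F1 (22 nt, A=3 T=4 G=6 C=9): GC 15/22 = 68.2%, outside 46.7–60.4% ✗; Tm = 64.9 + 41·(15 − 16.4)/22 = 62.3°C ✓; longest run = 2 ✓ — fails.
F2 (25 nt, A=5 T=7 G=10 C=3): GC 13/25 = 52.0% ✓; Tm = 64.9 + 41·(13 − 16.4)/25 = 59.3°C ✓; longest run = 2 ✓ — passes.
F3 (21 nt, A=5 T=4 G=5 C=7): GC 12/21 = 57.1% ✓; Tm = 64.9 + 41·(12 − 16.4)/21 = 56.3°C ✓; longest run = 3 ✓ — passes.
F4 (28 nt, A=5 T=6 G=9 C=8): GC 17/28 = 60.7%, outside 46.7–60.4% ✗; Tm = 64.9 + 41·(17 − 16.4)/28 = 65.8°C, outside 55.5–65.6°C ✗; longest run = 4, exceeds 3 ✗ — fails.
F5 (24 nt, A=4 T=7 G=9 C=4): GC 13/24 = 54.2% ✓; Tm = 64.9 + 41·(13 − 16.4)/24 = 59.1°C ✓; longest run = 3 ✓ — passes.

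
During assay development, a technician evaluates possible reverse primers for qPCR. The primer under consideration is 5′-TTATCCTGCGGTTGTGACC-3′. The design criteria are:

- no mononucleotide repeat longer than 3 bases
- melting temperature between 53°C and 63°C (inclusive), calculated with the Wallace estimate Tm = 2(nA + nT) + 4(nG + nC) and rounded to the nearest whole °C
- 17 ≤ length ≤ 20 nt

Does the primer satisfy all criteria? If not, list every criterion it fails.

Base counts: A=2, T=7, G=5, C=5 (length 19).
homopolymer run: longest run = 2 ✓
Tm: Tm = 2·9 + 4·10 = 58°C ✓
length: length 19 ✓

Meets all criteria.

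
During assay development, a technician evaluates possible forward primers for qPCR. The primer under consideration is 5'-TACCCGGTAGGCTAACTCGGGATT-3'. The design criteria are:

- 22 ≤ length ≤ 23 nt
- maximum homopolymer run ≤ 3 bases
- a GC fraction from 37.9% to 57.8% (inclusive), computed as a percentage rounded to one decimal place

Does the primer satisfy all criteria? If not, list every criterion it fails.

Base counts: A=5, T=6, G=7, C=6 (length 24).
length: length 24, outside 22–23 ✗
homopolymer run: longest run = 3 ✓
GC content: GC 13/24 = 54.2% ✓

Fails: length.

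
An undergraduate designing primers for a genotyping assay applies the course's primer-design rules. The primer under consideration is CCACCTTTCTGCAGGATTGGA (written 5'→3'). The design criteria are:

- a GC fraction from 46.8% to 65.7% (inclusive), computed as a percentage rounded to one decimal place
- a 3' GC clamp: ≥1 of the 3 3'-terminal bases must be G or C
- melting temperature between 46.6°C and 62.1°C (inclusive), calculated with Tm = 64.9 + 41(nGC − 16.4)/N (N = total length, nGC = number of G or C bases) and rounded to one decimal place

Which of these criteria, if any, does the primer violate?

Meets all criteria.

Base counts: A=4, T=6, G=5, C=6 (length 21).
GC content: GC 11/21 = 52.4% ✓
GC clamp: 3' end GGA has 2 G/C ✓
Tm: Tm = 64.9 + 41·(11 − 16.4)/21 = 54.4°C ✓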